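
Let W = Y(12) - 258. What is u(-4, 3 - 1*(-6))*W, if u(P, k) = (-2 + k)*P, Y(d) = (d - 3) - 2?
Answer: 7028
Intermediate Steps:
Y(d) = -5 + d (Y(d) = (-3 + d) - 2 = -5 + d)
u(P, k) = P*(-2 + k)
W = -251 (W = (-5 + 12) - 258 = 7 - 258 = -251)
u(-4, 3 - 1*(-6))*W = -4*(-2 + (3 - 1*(-6)))*(-251) = -4*(-2 + (3 + 6))*(-251) = -4*(-2 + 9)*(-251) = -4*7*(-251) = -28*(-251) = 7028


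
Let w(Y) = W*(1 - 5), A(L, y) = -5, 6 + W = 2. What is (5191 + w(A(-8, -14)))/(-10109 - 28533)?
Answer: -5207/38642 ≈ -0.13475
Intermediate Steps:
W = -4 (W = -6 + 2 = -4)
w(Y) = 16 (w(Y) = -4*(1 - 5) = -4*(-4) = 16)
(5191 + w(A(-8, -14)))/(-10109 - 28533) = (5191 + 16)/(-10109 - 28533) = 5207/(-38642) = 5207*(-1/38642) = -5207/38642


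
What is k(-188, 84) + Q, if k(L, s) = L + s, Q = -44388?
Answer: -44492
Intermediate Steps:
k(-188, 84) + Q = (-188 + 84) - 44388 = -104 - 44388 = -44492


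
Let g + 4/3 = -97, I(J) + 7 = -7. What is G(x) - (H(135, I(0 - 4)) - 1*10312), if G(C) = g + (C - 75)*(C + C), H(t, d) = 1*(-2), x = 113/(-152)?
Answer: 357937051/34656 ≈ 10328.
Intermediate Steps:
I(J) = -14 (I(J) = -7 - 7 = -14)
g = -295/3 (g = -4/3 - 97 = -295/3 ≈ -98.333)
x = -113/152 (x = 113*(-1/152) = -113/152 ≈ -0.74342)
H(t, d) = -2
G(C) = -295/3 + 2*C*(-75 + C) (G(C) = -295/3 + (C - 75)*(C + C) = -295/3 + (-75 + C)*(2*C) = -295/3 + 2*C*(-75 + C))
G(x) - (H(135, I(0 - 4)) - 1*10312) = (-295/3 - 150*(-113/152) + 2*(-113/152)²) - (-2 - 1*10312) = (-295/3 + 8475/76 + 2*(12769/23104)) - (-2 - 10312) = (-295/3 + 8475/76 + 12769/11552) - 1*(-10314) = 495067/34656 + 10314 = 357937051/34656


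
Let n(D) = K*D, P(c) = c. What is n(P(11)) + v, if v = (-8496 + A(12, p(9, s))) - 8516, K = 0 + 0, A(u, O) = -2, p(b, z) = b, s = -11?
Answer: -17014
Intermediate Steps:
K = 0
n(D) = 0 (n(D) = 0*D = 0)
v = -17014 (v = (-8496 - 2) - 8516 = -8498 - 8516 = -17014)
n(P(11)) + v = 0 - 17014 = -17014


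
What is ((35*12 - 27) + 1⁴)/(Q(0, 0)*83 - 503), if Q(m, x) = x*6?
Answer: -394/503 ≈ -0.78330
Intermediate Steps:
Q(m, x) = 6*x
((35*12 - 27) + 1⁴)/(Q(0, 0)*83 - 503) = ((35*12 - 27) + 1⁴)/((6*0)*83 - 503) = ((420 - 27) + 1)/(0*83 - 503) = (393 + 1)/(0 - 503) = 394/(-503) = 394*(-1/503) = -394/503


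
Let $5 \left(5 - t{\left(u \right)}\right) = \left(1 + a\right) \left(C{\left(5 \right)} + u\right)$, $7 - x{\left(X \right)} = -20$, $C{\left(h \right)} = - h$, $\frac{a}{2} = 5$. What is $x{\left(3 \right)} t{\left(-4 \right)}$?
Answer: $\frac{3348}{5} \approx 669.6$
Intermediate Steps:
$a = 10$ ($a = 2 \cdot 5 = 10$)
$x{\left(X \right)} = 27$ ($x{\left(X \right)} = 7 - -20 = 7 + 20 = 27$)
$t{\left(u \right)} = 16 - \frac{11 u}{5}$ ($t{\left(u \right)} = 5 - \frac{\left(1 + 10\right) \left(\left(-1\right) 5 + u\right)}{5} = 5 - \frac{11 \left(-5 + u\right)}{5} = 5 - \frac{-55 + 11 u}{5} = 5 - \left(-11 + \frac{11 u}{5}\right) = 16 - \frac{11 u}{5}$)
$x{\left(3 \right)} t{\left(-4 \right)} = 27 \left(16 - - \frac{44}{5}\right) = 27 \left(16 + \frac{44}{5}\right) = 27 \cdot \frac{124}{5} = \frac{3348}{5}$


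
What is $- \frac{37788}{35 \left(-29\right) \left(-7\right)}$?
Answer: $- \frac{37788}{7105} \approx -5.3185$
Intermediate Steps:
$- \frac{37788}{35 \left(-29\right) \left(-7\right)} = - \frac{37788}{\left(-1015\right) \left(-7\right)} = - \frac{37788}{7105}$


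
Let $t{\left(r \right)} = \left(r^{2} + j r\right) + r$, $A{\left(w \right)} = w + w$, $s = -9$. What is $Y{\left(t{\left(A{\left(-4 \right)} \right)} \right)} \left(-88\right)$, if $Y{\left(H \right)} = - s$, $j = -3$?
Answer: $-792$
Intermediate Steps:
$A{\left(w \right)} = 2 w$
$t{\left(r \right)} = r^{2} - 2 r$ ($t{\left(r \right)} = \left(r^{2} - 3 r\right) + r = r^{2} - 2 r$)
$Y{\left(H \right)} = 9$ ($Y{\left(H \right)} = \left(-1\right) \left(-9\right) = 9$)
$Y{\left(t{\left(A{\left(-4 \right)} \right)} \right)} \left(-88\right) = 9 \left(-88\right) = -792$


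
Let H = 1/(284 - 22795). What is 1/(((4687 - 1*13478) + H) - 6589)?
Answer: -22511/346219181 ≈ -6.5019e-5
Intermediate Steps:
H = -1/22511 (H = 1/(-22511) = -1/22511 ≈ -4.4423e-5)
1/(((4687 - 1*13478) + H) - 6589) = 1/(((4687 - 1*13478) - 1/22511) - 6589) = 1/(((4687 - 13478) - 1/22511) - 6589) = 1/((-8791 - 1/22511) - 6589) = 1/(-197894202/22511 - 6589) = 1/(-346219181/22511) = -22511/346219181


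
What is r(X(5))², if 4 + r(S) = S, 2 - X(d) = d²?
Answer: 729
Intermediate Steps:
X(d) = 2 - d²
r(S) = -4 + S
r(X(5))² = (-4 + (2 - 1*5²))² = (-4 + (2 - 1*25))² = (-4 + (2 - 25))² = (-4 - 23)² = (-27)² = 729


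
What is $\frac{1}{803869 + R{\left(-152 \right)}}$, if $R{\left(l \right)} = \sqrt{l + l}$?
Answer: $\frac{803869}{646205369465} - \frac{4 i \sqrt{19}}{646205369465} \approx 1.244 \cdot 10^{-6} - 2.6982 \cdot 10^{-11} i$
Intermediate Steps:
$R{\left(l \right)} = \sqrt{2} \sqrt{l}$ ($R{\left(l \right)} = \sqrt{2 l} = \sqrt{2} \sqrt{l}$)
$\frac{1}{803869 + R{\left(-152 \right)}} = \frac{1}{803869 + \sqrt{2} \sqrt{-152}} = \frac{1}{803869 + \sqrt{2} \cdot 2 i \sqrt{38}} = \frac{1}{803869 + 4 i \sqrt{19}}$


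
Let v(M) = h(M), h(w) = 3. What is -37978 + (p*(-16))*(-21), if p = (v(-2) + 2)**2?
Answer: -29578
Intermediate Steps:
v(M) = 3
p = 25 (p = (3 + 2)**2 = 5**2 = 25)
-37978 + (p*(-16))*(-21) = -37978 + (25*(-16))*(-21) = -37978 - 400*(-21) = -37978 + 8400 = -29578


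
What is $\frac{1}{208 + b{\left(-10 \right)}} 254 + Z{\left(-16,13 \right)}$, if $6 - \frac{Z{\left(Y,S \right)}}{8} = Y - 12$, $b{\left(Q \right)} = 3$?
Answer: $\frac{57646}{211} \approx 273.2$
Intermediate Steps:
$Z{\left(Y,S \right)} = 144 - 8 Y$ ($Z{\left(Y,S \right)} = 48 - 8 \left(Y - 12\right) = 48 - 8 \left(-12 + Y\right) = 48 - \left(-96 + 8 Y\right) = 144 - 8 Y$)
$\frac{1}{208 + b{\left(-10 \right)}} 254 + Z{\left(-16,13 \right)} = \frac{1}{208 + 3} \cdot 254 + \left(144 - -128\right) = \frac{1}{211} \cdot 254 + \left(144 + 128\right) = \frac{1}{211} \cdot 254 + 272 = \frac{254}{211} + 272 = \frac{57646}{211}$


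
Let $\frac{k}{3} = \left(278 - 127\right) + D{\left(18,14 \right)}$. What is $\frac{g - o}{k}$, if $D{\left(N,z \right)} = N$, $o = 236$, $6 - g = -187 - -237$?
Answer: $- \frac{280}{507} \approx -0.55227$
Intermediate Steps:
$g = -44$ ($g = 6 - \left(-187 - -237\right) = 6 - \left(-187 + 237\right) = 6 - 50 = -44$)
$k = 507$ ($k = 3 \left(\left(278 - 127\right) + 18\right) = 3 \left(151 + 18\right) = 3 \cdot 169 = 507$)
$\frac{g - o}{k} = \frac{-44 - 236}{507} = \left(-44 - 236\right) \frac{1}{507} = \left(-280\right) \frac{1}{507} = - \frac{280}{507}$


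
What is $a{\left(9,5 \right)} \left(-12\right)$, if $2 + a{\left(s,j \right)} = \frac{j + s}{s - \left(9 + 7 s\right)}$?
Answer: $\frac{80}{3} \approx 26.667$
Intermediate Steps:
$a{\left(s,j \right)} = -2 + \frac{j + s}{-9 - 6 s}$ ($a{\left(s,j \right)} = -2 + \frac{j + s}{s - \left(9 + 7 s\right)} = -2 + \frac{j + s}{-9 - 6 s}$)
$a{\left(9,5 \right)} \left(-12\right) = \frac{-18 - 5 - 117}{3 \left(3 + 2 \cdot 9\right)} \left(-12\right) = \frac{-18 - 5 - 117}{3 \left(3 + 18\right)} \left(-12\right) = \frac{1}{3} \cdot \frac{1}{21} \left(-140\right) \left(-12\right) = \left(- \frac{20}{9}\right) \left(-12\right) = \frac{80}{3}$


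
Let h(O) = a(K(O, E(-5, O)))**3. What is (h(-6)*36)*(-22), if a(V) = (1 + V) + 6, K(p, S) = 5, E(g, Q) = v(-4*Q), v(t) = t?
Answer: -1368576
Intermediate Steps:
E(g, Q) = -4*Q
a(V) = 7 + V
h(O) = 1728 (h(O) = (7 + 5)**3 = 12**3 = 1728)
(h(-6)*36)*(-22) = (1728*36)*(-22) = 62208*(-22) = -1368576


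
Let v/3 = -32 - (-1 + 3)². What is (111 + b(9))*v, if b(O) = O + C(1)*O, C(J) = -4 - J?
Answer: -8100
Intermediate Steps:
b(O) = -4*O (b(O) = O + (-4 - 1*1)*O = O + (-4 - 1)*O = O - 5*O = -4*O)
v = -108 (v = 3*(-32 - (-1 + 3)²) = 3*(-32 - 1*2²) = 3*(-32 - 1*4) = 3*(-32 - 4) = 3*(-36) = -108)
(111 + b(9))*v = (111 - 4*9)*(-108) = (111 - 36)*(-108) = 75*(-108) = -8100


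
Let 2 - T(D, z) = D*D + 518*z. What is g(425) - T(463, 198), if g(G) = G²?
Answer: 497556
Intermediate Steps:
T(D, z) = 2 - D² - 518*z (T(D, z) = 2 - (D*D + 518*z) = 2 - (D² + 518*z) = 2 + (-D² - 518*z) = 2 - D² - 518*z)
g(425) - T(463, 198) = 425² - (2 - 1*463² - 518*198) = 180625 - (2 - 1*214369 - 102564) = 180625 - (2 - 214369 - 102564) = 180625 - 1*(-316931) = 180625 + 316931 = 497556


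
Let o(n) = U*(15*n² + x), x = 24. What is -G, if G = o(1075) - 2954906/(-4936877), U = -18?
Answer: 1540400320219708/4936877 ≈ 3.1202e+8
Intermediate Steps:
o(n) = -432 - 270*n² (o(n) = -18*(15*n² + 24) = -18*(24 + 15*n²) = -432 - 270*n²)
G = -1540400320219708/4936877 (G = (-432 - 270*1075²) - 2954906/(-4936877) = (-432 - 270*1155625) - 2954906*(-1)/4936877 = (-432 - 312018750) - 1*(-2954906/4936877) = -312019182 + 2954906/4936877 = -1540400320219708/4936877 ≈ -3.1202e+8)
-G = -1*(-1540400320219708/4936877) = 1540400320219708/4936877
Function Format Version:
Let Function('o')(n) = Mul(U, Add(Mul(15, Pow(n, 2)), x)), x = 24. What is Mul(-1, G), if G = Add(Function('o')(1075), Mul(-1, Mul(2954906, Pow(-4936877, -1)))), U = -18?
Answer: Rational(1540400320219708, 4936877) ≈ 3.1202e+8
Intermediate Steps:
Function('o')(n) = Add(-432, Mul(-270, Pow(n, 2))) (Function('o')(n) = Mul(-18, Add(Mul(15, Pow(n, 2)), 24)) = Mul(-18, Add(24, Mul(15, Pow(n, 2)))) = Add(-432, Mul(-270, Pow(n, 2))))
G = Rational(-1540400320219708, 4936877) (G = Add(Add(-432, Mul(-270, Pow(1075, 2))), Mul(-1, Mul(2954906, Pow(-4936877, -1)))) = Add(Add(-432, Mul(-270, 1155625)), Mul(-1, Mul(2954906, Rational(-1, 4936877)))) = Add(Add(-432, -312018750), Mul(-1, Rational(-2954906, 4936877))) = Add(-312019182, Rational(2954906, 4936877)) = Rational(-1540400320219708, 4936877) ≈ -3.1202e+8)
Mul(-1, G) = Mul(-1, Rational(-1540400320219708, 4936877)) = Rational(1540400320219708, 4936877)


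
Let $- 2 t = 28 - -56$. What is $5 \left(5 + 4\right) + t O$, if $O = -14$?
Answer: $633$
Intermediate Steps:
$t = -42$ ($t = - \frac{28 - -56}{2} = - \frac{28 + 56}{2} = \left(- \frac{1}{2}\right) 84 = -42$)
$5 \left(5 + 4\right) + t O = 5 \left(5 + 4\right) - -588 = 5 \cdot 9 + 588 = 45 + 588 = 633$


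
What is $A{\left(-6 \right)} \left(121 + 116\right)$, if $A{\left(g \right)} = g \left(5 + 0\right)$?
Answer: $-7110$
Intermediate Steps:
$A{\left(g \right)} = 5 g$ ($A{\left(g \right)} = g 5 = 5 g$)
$A{\left(-6 \right)} \left(121 + 116\right) = 5 \left(-6\right) \left(121 + 116\right) = \left(-30\right) 237 = -7110$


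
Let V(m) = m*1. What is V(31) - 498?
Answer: -467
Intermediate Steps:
V(m) = m
V(31) - 498 = 31 - 498 = -467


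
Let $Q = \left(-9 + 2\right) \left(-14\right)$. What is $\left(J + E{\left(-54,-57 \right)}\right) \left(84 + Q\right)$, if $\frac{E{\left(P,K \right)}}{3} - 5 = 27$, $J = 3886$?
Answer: $724724$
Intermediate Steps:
$E{\left(P,K \right)} = 96$ ($E{\left(P,K \right)} = 15 + 3 \cdot 27 = 15 + 81 = 96$)
$Q = 98$ ($Q = \left(-7\right) \left(-14\right) = 98$)
$\left(J + E{\left(-54,-57 \right)}\right) \left(84 + Q\right) = \left(3886 + 96\right) \left(84 + 98\right) = 3982 \cdot 182 = 724724$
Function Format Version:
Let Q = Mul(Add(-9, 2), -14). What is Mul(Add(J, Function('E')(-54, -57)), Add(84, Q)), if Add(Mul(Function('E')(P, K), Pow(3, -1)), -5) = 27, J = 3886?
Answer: 724724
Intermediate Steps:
Function('E')(P, K) = 96 (Function('E')(P, K) = Add(15, Mul(3, 27)) = Add(15, 81) = 96)
Q = 98 (Q = Mul(-7, -14) = 98)
Mul(Add(J, Function('E')(-54, -57)), Add(84, Q)) = Mul(Add(3886, 96), Add(84, 98)) = Mul(3982, 182) = 724724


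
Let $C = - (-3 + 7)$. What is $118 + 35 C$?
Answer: $-22$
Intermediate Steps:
$C = -4$ ($C = \left(-1\right) 4 = -4$)
$118 + 35 C = 118 + 35 \left(-4\right) = 118 - 140 = -22$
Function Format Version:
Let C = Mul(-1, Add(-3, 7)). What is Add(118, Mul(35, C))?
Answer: -22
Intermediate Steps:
C = -4 (C = Mul(-1, 4) = -4)
Add(118, Mul(35, C)) = Add(118, Mul(35, -4)) = Add(118, -140) = -22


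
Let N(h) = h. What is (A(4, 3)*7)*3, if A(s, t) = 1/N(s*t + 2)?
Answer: 3/2 ≈ 1.5000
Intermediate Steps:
A(s, t) = 1/(2 + s*t) (A(s, t) = 1/(s*t + 2) = 1/(2 + s*t))
(A(4, 3)*7)*3 = (7/(2 + 4*3))*3 = (7/(2 + 12))*3 = (7/14)*3 = ((1/14)*7)*3 = (½)*3 = 3/2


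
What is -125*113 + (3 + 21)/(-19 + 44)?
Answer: -353101/25 ≈ -14124.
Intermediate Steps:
-125*113 + (3 + 21)/(-19 + 44) = -14125 + 24/25 = -353101/25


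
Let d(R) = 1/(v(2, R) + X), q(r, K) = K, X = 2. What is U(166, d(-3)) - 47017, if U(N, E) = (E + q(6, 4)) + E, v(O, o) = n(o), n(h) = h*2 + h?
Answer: -329093/7 ≈ -47013.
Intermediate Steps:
n(h) = 3*h (n(h) = 2*h + h = 3*h)
v(O, o) = 3*o
d(R) = 1/(2 + 3*R) (d(R) = 1/(3*R + 2) = 1/(2 + 3*R))
U(N, E) = 4 + 2*E (U(N, E) = (E + 4) + E = (4 + E) + E = 4 + 2*E)
U(166, d(-3)) - 47017 = (4 + 2/(2 + 3*(-3))) - 47017 = (4 + 2/(2 - 9)) - 47017 = (4 + 2/(-7)) - 47017 = (4 + 2*(-1/7)) - 47017 = (4 - 2/7) - 47017 = 26/7 - 47017 = -329093/7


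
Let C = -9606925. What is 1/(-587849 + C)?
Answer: -1/10194774 ≈ -9.8089e-8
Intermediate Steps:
1/(-587849 + C) = 1/(-587849 - 9606925) = 1/(-10194774) = -1/10194774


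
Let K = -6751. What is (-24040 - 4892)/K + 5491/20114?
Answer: 619007989/135789614 ≈ 4.5586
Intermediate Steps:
(-24040 - 4892)/K + 5491/20114 = (-24040 - 4892)/(-6751) + 5491/20114 = -28932*(-1/6751) + 5491*(1/20114) = 28932/6751 + 5491/20114 = 619007989/135789614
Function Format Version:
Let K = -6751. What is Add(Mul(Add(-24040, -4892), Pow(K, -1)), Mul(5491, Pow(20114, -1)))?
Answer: Rational(619007989, 135789614) ≈ 4.5586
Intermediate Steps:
Add(Mul(Add(-24040, -4892), Pow(K, -1)), Mul(5491, Pow(20114, -1))) = Add(Mul(Add(-24040, -4892), Pow(-6751, -1)), Mul(5491, Pow(20114, -1))) = Add(Mul(-28932, Rational(-1, 6751)), Mul(5491, Rational(1, 20114))) = Add(Rational(28932, 6751), Rational(5491, 20114)) = Rational(619007989, 135789614)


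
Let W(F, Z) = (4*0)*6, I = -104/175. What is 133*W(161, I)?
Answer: 0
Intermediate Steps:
I = -104/175 (I = -104*1/175 = -104/175 ≈ -0.59429)
W(F, Z) = 0 (W(F, Z) = 0*6 = 0)
133*W(161, I) = 133*0 = 0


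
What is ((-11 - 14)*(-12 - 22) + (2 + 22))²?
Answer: 763876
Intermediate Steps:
((-11 - 14)*(-12 - 22) + (2 + 22))² = (-25*(-34) + 24)² = (850 + 24)² = 874² = 763876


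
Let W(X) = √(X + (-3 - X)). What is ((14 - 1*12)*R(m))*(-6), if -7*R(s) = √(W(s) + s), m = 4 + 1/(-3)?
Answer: 4*√(33 + 9*I*√3)/7 ≈ 3.3684 + 0.75556*I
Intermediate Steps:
W(X) = I*√3 (W(X) = √(-3) = I*√3)
m = 11/3 (m = 4 - ⅓ = 11/3 ≈ 3.6667)
R(s) = -√(s + I*√3)/7 (R(s) = -√(I*√3 + s)/7 = -√(s + I*√3)/7)
((14 - 1*12)*R(m))*(-6) = ((14 - 1*12)*(-√(11/3 + I*√3)/7))*(-6) = ((14 - 12)*(-√(11/3 + I*√3)/7))*(-6) = (2*(-√(11/3 + I*√3)/7))*(-6) = -2*√(11/3 + I*√3)/7*(-6) = 12*√(11/3 + I*√3)/7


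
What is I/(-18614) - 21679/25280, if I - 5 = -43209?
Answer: 344332107/235280960 ≈ 1.4635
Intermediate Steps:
I = -43204 (I = 5 - 43209 = -43204)
I/(-18614) - 21679/25280 = -43204/(-18614) - 21679/25280 = -43204*(-1/18614) - 21679*1/25280 = 21602/9307 - 21679/25280 = 344332107/235280960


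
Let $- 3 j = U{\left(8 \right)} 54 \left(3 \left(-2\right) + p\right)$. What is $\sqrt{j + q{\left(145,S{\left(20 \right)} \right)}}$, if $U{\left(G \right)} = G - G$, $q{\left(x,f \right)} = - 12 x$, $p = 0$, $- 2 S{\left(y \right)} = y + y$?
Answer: $2 i \sqrt{435} \approx 41.713 i$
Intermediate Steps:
$S{\left(y \right)} = - y$ ($S{\left(y \right)} = - \frac{y + y}{2} = - \frac{2 y}{2} = - y$)
$U{\left(G \right)} = 0$
$j = 0$ ($j = - \frac{0 \cdot 54 \left(3 \left(-2\right) + 0\right)}{3} = - \frac{0 \left(-6 + 0\right)}{3} = - \frac{0 \left(-6\right)}{3} = \left(- \frac{1}{3}\right) 0 = 0$)
$\sqrt{j + q{\left(145,S{\left(20 \right)} \right)}} = \sqrt{0 - 1740} = \sqrt{-1740} = 2 i \sqrt{435}$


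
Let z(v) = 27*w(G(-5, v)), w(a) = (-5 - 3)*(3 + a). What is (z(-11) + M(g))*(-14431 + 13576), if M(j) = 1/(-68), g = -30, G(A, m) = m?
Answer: -100465065/68 ≈ -1.4774e+6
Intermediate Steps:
w(a) = -24 - 8*a (w(a) = -8*(3 + a) = -24 - 8*a)
M(j) = -1/68
z(v) = -648 - 216*v (z(v) = 27*(-24 - 8*v) = -648 - 216*v)
(z(-11) + M(g))*(-14431 + 13576) = ((-648 - 216*(-11)) - 1/68)*(-14431 + 13576) = ((-648 + 2376) - 1/68)*(-855) = (1728 - 1/68)*(-855) = (117503/68)*(-855) = -100465065/68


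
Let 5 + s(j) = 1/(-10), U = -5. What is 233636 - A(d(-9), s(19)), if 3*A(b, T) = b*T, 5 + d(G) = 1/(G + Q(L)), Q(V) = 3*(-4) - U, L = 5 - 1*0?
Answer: 37380383/160 ≈ 2.3363e+5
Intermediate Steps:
s(j) = -51/10 (s(j) = -5 + 1/(-10) = -5 - ⅒ = -51/10)
L = 5 (L = 5 + 0 = 5)
Q(V) = -7 (Q(V) = 3*(-4) - 1*(-5) = -12 + 5 = -7)
d(G) = -5 + 1/(-7 + G) (d(G) = -5 + 1/(G - 7) = -5 + 1/(-7 + G))
A(b, T) = T*b/3 (A(b, T) = (b*T)/3 = (T*b)/3 = T*b/3)
233636 - A(d(-9), s(19)) = 233636 - (-51)*(36 - 5*(-9))/(-7 - 9)/(3*10) = 233636 - (-51)*(36 + 45)/(-16)/(3*10) = 233636 - (-51)*(-1/16*81)/(3*10) = 233636 - (-51)*(-81)/(3*10*16) = 233636 - 1*1377/160 = 233636 - 1377/160 = 37380383/160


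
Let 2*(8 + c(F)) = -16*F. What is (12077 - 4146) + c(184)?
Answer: 6451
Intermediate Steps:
c(F) = -8 - 8*F (c(F) = -8 + (-16*F)/2 = -8 - 8*F)
(12077 - 4146) + c(184) = (12077 - 4146) + (-8 - 8*184) = 7931 + (-8 - 1472) = 7931 - 1480 = 6451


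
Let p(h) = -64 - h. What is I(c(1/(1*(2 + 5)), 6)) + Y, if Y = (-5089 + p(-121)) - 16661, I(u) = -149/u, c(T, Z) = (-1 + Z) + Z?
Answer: -238772/11 ≈ -21707.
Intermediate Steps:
c(T, Z) = -1 + 2*Z
Y = -21693 (Y = (-5089 + (-64 - 1*(-121))) - 16661 = (-5089 + (-64 + 121)) - 16661 = (-5089 + 57) - 16661 = -5032 - 16661 = -21693)
I(c(1/(1*(2 + 5)), 6)) + Y = -149/(-1 + 2*6) - 21693 = -149/(-1 + 12) - 21693 = -149/11 - 21693 = -238772/11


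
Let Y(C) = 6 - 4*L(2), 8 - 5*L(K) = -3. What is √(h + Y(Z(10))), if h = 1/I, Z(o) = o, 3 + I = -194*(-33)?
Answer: I*√35384495/3555 ≈ 1.6733*I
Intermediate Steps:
I = 6399 (I = -3 - 194*(-33) = -3 + 6402 = 6399)
L(K) = 11/5 (L(K) = 8/5 - ⅕*(-3) = 8/5 + ⅗ = 11/5)
Y(C) = -14/5 (Y(C) = 6 - 4*11/5 = 6 - 44/5 = -14/5)
h = 1/6399 ≈ 0.00015627
√(h + Y(Z(10))) = √(1/6399 - 14/5) = √(-89581/31995) = I*√35384495/3555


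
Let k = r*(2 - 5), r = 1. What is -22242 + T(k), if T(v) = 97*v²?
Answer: -21369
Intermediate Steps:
k = -3 (k = 1*(2 - 5) = 1*(-3) = -3)
-22242 + T(k) = -22242 + 97*(-3)² = -22242 + 97*9 = -22242 + 873 = -21369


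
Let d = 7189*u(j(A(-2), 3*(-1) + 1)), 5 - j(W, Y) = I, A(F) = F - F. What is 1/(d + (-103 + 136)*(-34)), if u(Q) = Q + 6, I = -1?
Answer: 1/85146 ≈ 1.1745e-5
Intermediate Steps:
A(F) = 0
j(W, Y) = 6 (j(W, Y) = 5 - 1*(-1) = 5 + 1 = 6)
u(Q) = 6 + Q
d = 86268 (d = 7189*(6 + 6) = 7189*12 = 86268)
1/(d + (-103 + 136)*(-34)) = 1/(86268 + (-103 + 136)*(-34)) = 1/(86268 + 33*(-34)) = 1/(86268 - 1122) = 1/85146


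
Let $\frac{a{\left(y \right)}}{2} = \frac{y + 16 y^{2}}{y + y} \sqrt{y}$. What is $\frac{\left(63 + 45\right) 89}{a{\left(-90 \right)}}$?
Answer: $\frac{1602 i \sqrt{10}}{7195} \approx 0.7041 i$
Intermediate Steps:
$a{\left(y \right)} = \frac{y + 16 y^{2}}{\sqrt{y}}$ ($a{\left(y \right)} = 2 \frac{y + 16 y^{2}}{y + y} \sqrt{y} = 2 \frac{y + 16 y^{2}}{2 y} \sqrt{y} = 2 \frac{y + 16 y^{2}}{2 \sqrt{y}} = \frac{y + 16 y^{2}}{\sqrt{y}}$)
$\frac{\left(63 + 45\right) 89}{a{\left(-90 \right)}} = \frac{\left(63 + 45\right) 89}{\sqrt{-90} \left(1 + 16 \left(-90\right)\right)} = \frac{108 \cdot 89}{3 i \sqrt{10} \left(1 - 1440\right)} = \frac{9612}{3 i \sqrt{10} \left(-1439\right)} = \frac{9612}{\left(-4317\right) i \sqrt{10}} = 9612 \frac{i \sqrt{10}}{43170} = \frac{1602 i \sqrt{10}}{7195}$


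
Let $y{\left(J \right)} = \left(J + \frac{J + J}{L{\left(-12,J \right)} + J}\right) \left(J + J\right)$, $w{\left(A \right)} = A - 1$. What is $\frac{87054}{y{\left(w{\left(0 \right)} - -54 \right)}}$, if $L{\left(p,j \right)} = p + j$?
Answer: $\frac{681923}{44944} \approx 15.173$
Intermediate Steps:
$L{\left(p,j \right)} = j + p$
$w{\left(A \right)} = -1 + A$ ($w{\left(A \right)} = A - 1 = -1 + A$)
$y{\left(J \right)} = 2 J \left(J + \frac{2 J}{-12 + 2 J}\right)$ ($y{\left(J \right)} = \left(J + \frac{J + J}{\left(J - 12\right) + J}\right) \left(J + J\right) = \left(J + \frac{2 J}{\left(-12 + J\right) + J}\right) 2 J = \left(J + \frac{2 J}{-12 + 2 J}\right) 2 J = 2 J \left(J + \frac{2 J}{-12 + 2 J}\right)$)
$\frac{87054}{y{\left(w{\left(0 \right)} - -54 \right)}} = \frac{87054}{2 \left(\left(-1 + 0\right) - -54\right)^{2} \frac{1}{-6 + \left(\left(-1 + 0\right) - -54\right)} \left(-5 + \left(\left(-1 + 0\right) - -54\right)\right)} = \frac{87054}{2 \left(-1 + 54\right)^{2} \frac{1}{-6 + \left(-1 + 54\right)} \left(-5 + \left(-1 + 54\right)\right)} = \frac{87054}{2 \cdot 53^{2} \frac{1}{-6 + 53} \left(-5 + 53\right)} = \frac{87054}{2 \cdot 2809 \cdot \frac{1}{47} \cdot 48} = \frac{87054}{\frac{269664}{47}} = 87054 \cdot \frac{47}{269664} = \frac{681923}{44944}$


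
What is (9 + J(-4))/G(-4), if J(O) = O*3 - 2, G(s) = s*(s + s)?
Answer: -5/32 ≈ -0.15625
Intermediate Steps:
G(s) = 2*s² (G(s) = s*(2*s) = 2*s²)
J(O) = -2 + 3*O (J(O) = 3*O - 2 = -2 + 3*O)
(9 + J(-4))/G(-4) = (9 + (-2 + 3*(-4)))/((2*(-4)²)) = (9 + (-2 - 12))/((2*16)) = (9 - 14)/32 = -5*1/32 = -5/32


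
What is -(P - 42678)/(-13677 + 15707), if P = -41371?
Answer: 12007/290 ≈ 41.403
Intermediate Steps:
-(P - 42678)/(-13677 + 15707) = -(-41371 - 42678)/(-13677 + 15707) = -(-84049)/2030 = -1*(-12007/290) = 12007/290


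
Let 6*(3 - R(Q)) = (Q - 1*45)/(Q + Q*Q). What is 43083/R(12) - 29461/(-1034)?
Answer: 13926820031/979198 ≈ 14223.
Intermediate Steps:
R(Q) = 3 - (-45 + Q)/(6*(Q + Q²)) (R(Q) = 3 - (Q - 1*45)/(6*(Q + Q*Q)) = 3 - (Q - 45)/(6*(Q + Q²)) = 3 - (-45 + Q)/(6*(Q + Q²)))
43083/R(12) - 29461/(-1034) = 43083/(((⅙)*(45 + 17*12 + 18*12²)/(12*(1 + 12)))) - 29461/(-1034) = 43083/(((⅙)*(1/12)*(45 + 204 + 18*144)/13)) - 29461*(-1/1034) = 43083/(((⅙)*(1/12)*(1/13)*(45 + 204 + 2592))) + 29461/1034 = 43083/(((⅙)*(1/12)*(1/13)*2841)) + 29461/1034 = 43083/(947/312) + 29461/1034 = 43083*(312/947) + 29461/1034 = 13441896/947 + 29461/1034 = 13926820031/979198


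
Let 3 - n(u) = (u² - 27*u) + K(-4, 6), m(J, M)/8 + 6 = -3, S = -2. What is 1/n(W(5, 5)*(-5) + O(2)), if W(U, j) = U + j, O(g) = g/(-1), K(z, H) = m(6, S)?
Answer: -1/4033 ≈ -0.00024795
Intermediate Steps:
m(J, M) = -72 (m(J, M) = -48 + 8*(-3) = -48 - 24 = -72)
K(z, H) = -72
O(g) = -g (O(g) = g*(-1) = -g)
n(u) = 75 - u² + 27*u (n(u) = 3 - ((u² - 27*u) - 72) = 3 - (-72 + u² - 27*u) = 3 + (72 - u² + 27*u) = 75 - u² + 27*u)
1/n(W(5, 5)*(-5) + O(2)) = 1/(75 - ((5 + 5)*(-5) - 1*2)² + 27*((5 + 5)*(-5) - 1*2)) = 1/(75 - (10*(-5) - 2)² + 27*(10*(-5) - 2)) = 1/(75 - (-50 - 2)² + 27*(-50 - 2)) = 1/(75 - 1*(-52)² + 27*(-52)) = 1/(75 - 1*2704 - 1404) = 1/(75 - 2704 - 1404) = 1/(-4033) = -1/4033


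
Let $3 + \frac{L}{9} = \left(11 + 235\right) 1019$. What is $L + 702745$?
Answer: $2958784$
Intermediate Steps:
$L = 2256039$ ($L = -27 + 9 \left(11 + 235\right) 1019 = -27 + 9 \cdot 246 \cdot 1019 = -27 + 9 \cdot 250674 = -27 + 2256066 = 2256039$)
$L + 702745 = 2256039 + 702745 = 2958784$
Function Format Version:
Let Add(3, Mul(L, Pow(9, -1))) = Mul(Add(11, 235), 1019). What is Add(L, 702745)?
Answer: 2958784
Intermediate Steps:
L = 2256039 (L = Add(-27, Mul(9, Mul(Add(11, 235), 1019))) = Add(-27, Mul(9, Mul(246, 1019))) = Add(-27, Mul(9, 250674)) = Add(-27, 2256066) = 2256039)
Add(L, 702745) = Add(2256039, 702745) = 2958784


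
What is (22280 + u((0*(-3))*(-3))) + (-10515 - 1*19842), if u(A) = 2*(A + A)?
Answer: -8077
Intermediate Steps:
u(A) = 4*A (u(A) = 2*(2*A) = 4*A)
(22280 + u((0*(-3))*(-3))) + (-10515 - 1*19842) = (22280 + 4*((0*(-3))*(-3))) + (-10515 - 1*19842) = (22280 + 4*(0*(-3))) + (-10515 - 19842) = (22280 + 4*0) - 30357 = (22280 + 0) - 30357 = 22280 - 30357 = -8077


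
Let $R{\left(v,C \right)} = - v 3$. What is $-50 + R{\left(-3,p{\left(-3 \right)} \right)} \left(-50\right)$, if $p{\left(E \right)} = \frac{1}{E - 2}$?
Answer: $-500$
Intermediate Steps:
$p{\left(E \right)} = \frac{1}{-2 + E}$
$R{\left(v,C \right)} = - 3 v$
$-50 + R{\left(-3,p{\left(-3 \right)} \right)} \left(-50\right) = -50 + \left(-3\right) \left(-3\right) \left(-50\right) = -50 + 9 \left(-50\right) = -50 - 450 = -500$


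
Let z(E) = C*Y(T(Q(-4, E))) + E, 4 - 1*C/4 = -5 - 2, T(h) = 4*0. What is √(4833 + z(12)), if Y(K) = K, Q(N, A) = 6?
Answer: √4845 ≈ 69.606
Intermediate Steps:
T(h) = 0
C = 44 (C = 16 - 4*(-5 - 2) = 16 - 4*(-7) = 16 + 28 = 44)
z(E) = E (z(E) = 44*0 + E = 0 + E = E)
√(4833 + z(12)) = √(4833 + 12) = √4845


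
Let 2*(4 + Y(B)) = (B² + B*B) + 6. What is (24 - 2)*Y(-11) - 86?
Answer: 2554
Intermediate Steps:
Y(B) = -1 + B² (Y(B) = -4 + ((B² + B*B) + 6)/2 = -4 + ((B² + B²) + 6)/2 = -4 + (2*B² + 6)/2 = -4 + (6 + 2*B²)/2 = -4 + (3 + B²) = -1 + B²)
(24 - 2)*Y(-11) - 86 = (24 - 2)*(-1 + (-11)²) - 86 = 22*(-1 + 121) - 86 = 22*120 - 86 = 2640 - 86 = 2554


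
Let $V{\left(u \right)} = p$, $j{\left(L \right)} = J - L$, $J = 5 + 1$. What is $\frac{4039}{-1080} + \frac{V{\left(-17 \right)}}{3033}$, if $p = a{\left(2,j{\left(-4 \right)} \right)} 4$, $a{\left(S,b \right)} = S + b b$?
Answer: $- \frac{1312183}{363960} \approx -3.6053$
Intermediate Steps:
$J = 6$
$j{\left(L \right)} = 6 - L$
$a{\left(S,b \right)} = S + b^{2}$
$p = 408$ ($p = \left(2 + \left(6 - -4\right)^{2}\right) 4 = \left(2 + \left(6 + 4\right)^{2}\right) 4 = \left(2 + 10^{2}\right) 4 = \left(2 + 100\right) 4 = 102 \cdot 4 = 408$)
$V{\left(u \right)} = 408$
$\frac{4039}{-1080} + \frac{V{\left(-17 \right)}}{3033} = \frac{4039}{-1080} + \frac{408}{3033} = 4039 \left(- \frac{1}{1080}\right) + 408 \cdot \frac{1}{3033} = - \frac{4039}{1080} + \frac{136}{1011} = - \frac{1312183}{363960}$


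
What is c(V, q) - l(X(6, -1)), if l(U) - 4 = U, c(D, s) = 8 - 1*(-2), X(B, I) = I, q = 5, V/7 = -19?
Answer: 7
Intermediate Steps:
V = -133 (V = 7*(-19) = -133)
c(D, s) = 10 (c(D, s) = 8 + 2 = 10)
l(U) = 4 + U
c(V, q) - l(X(6, -1)) = 10 - (4 - 1) = 10 - 1*3 = 10 - 3 = 7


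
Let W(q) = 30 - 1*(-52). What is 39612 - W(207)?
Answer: 39530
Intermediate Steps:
W(q) = 82 (W(q) = 30 + 52 = 82)
39612 - W(207) = 39612 - 1*82 = 39612 - 82 = 39530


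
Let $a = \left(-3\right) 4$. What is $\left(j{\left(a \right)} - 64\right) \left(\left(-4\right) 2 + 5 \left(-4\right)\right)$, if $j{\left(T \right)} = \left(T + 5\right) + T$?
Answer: $2324$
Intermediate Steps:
$a = -12$
$j{\left(T \right)} = 5 + 2 T$ ($j{\left(T \right)} = \left(5 + T\right) + T = 5 + 2 T$)
$\left(j{\left(a \right)} - 64\right) \left(\left(-4\right) 2 + 5 \left(-4\right)\right) = \left(\left(5 + 2 \left(-12\right)\right) - 64\right) \left(\left(-4\right) 2 + 5 \left(-4\right)\right) = \left(\left(5 - 24\right) - 64\right) \left(-8 - 20\right) = \left(-19 - 64\right) \left(-28\right) = \left(-83\right) \left(-28\right) = 2324$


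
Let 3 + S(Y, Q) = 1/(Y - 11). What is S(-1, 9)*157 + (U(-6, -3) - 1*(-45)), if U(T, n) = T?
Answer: -5341/12 ≈ -445.08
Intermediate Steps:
S(Y, Q) = -3 + 1/(-11 + Y) (S(Y, Q) = -3 + 1/(Y - 11) = -3 + 1/(-11 + Y))
S(-1, 9)*157 + (U(-6, -3) - 1*(-45)) = ((34 - 3*(-1))/(-11 - 1))*157 + (-6 - 1*(-45)) = ((34 + 3)/(-12))*157 + (-6 + 45) = -1/12*37*157 + 39 = -37/12*157 + 39 = -5809/12 + 39 = -5341/12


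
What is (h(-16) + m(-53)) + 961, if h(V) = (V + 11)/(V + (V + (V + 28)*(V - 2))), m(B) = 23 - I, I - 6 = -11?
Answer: 245277/248 ≈ 989.02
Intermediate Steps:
I = -5 (I = 6 - 11 = -5)
m(B) = 28 (m(B) = 23 - 1*(-5) = 23 + 5 = 28)
h(V) = (11 + V)/(2*V + (-2 + V)*(28 + V)) (h(V) = (11 + V)/(V + (V + (28 + V)*(-2 + V))) = (11 + V)/(V + (V + (-2 + V)*(28 + V))) = (11 + V)/(2*V + (-2 + V)*(28 + V)))
(h(-16) + m(-53)) + 961 = ((11 - 16)/(-56 + (-16)² + 28*(-16)) + 28) + 961 = (-5/(-56 + 256 - 448) + 28) + 961 = (-5/(-248) + 28) + 961 = (-1/248*(-5) + 28) + 961 = (5/248 + 28) + 961 = 6949/248 + 961 = 245277/248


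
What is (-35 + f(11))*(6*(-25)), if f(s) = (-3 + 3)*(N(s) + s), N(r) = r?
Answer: 5250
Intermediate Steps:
f(s) = 0 (f(s) = (-3 + 3)*(s + s) = 0*(2*s) = 0)
(-35 + f(11))*(6*(-25)) = (-35 + 0)*(6*(-25)) = -35*(-150) = 5250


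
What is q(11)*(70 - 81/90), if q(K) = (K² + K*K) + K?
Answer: 174823/10 ≈ 17482.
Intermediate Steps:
q(K) = K + 2*K² (q(K) = (K² + K²) + K = 2*K² + K = K + 2*K²)
q(11)*(70 - 81/90) = (11*(1 + 2*11))*(70 - 81/90) = (11*(1 + 22))*(70 - 81*1/90) = (11*23)*(70 - 9/10) = 253*(691/10) = 174823/10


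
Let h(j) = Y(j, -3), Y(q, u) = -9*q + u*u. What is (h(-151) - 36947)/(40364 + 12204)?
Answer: -35579/52568 ≈ -0.67682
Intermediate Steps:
Y(q, u) = u² - 9*q (Y(q, u) = -9*q + u² = u² - 9*q)
h(j) = 9 - 9*j (h(j) = (-3)² - 9*j = 9 - 9*j)
(h(-151) - 36947)/(40364 + 12204) = ((9 - 9*(-151)) - 36947)/(40364 + 12204) = ((9 + 1359) - 36947)/52568 = (1368 - 36947)*(1/52568) = -35579*1/52568 = -35579/52568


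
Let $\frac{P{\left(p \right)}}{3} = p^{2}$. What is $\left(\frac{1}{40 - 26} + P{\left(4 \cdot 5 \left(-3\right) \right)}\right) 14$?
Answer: $151201$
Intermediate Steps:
$P{\left(p \right)} = 3 p^{2}$
$\left(\frac{1}{40 - 26} + P{\left(4 \cdot 5 \left(-3\right) \right)}\right) 14 = \left(\frac{1}{40 - 26} + 3 \left(4 \cdot 5 \left(-3\right)\right)^{2}\right) 14 = \left(\frac{1}{14} + 3 \left(20 \left(-3\right)\right)^{2}\right) 14 = \left(\frac{1}{14} + 3 \left(-60\right)^{2}\right) 14 = \left(\frac{1}{14} + 3 \cdot 3600\right) 14 = \left(\frac{1}{14} + 10800\right) 14 = \frac{151201}{14} \cdot 14 = 151201$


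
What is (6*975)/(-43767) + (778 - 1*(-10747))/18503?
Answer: 44019125/89980089 ≈ 0.48921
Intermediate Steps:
(6*975)/(-43767) + (778 - 1*(-10747))/18503 = 5850*(-1/43767) + (778 + 10747)*(1/18503) = -650/4863 + 11525*(1/18503) = -650/4863 + 11525/18503 = 44019125/89980089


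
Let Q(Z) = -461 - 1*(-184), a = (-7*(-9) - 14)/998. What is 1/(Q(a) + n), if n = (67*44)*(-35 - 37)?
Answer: -1/212533 ≈ -4.7052e-6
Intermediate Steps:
a = 49/998 (a = (63 - 14)*(1/998) = 49*(1/998) = 49/998 ≈ 0.049098)
Q(Z) = -277 (Q(Z) = -461 + 184 = -277)
n = -212256 (n = 2948*(-72) = -212256)
1/(Q(a) + n) = 1/(-277 - 212256) = 1/(-212533) = -1/212533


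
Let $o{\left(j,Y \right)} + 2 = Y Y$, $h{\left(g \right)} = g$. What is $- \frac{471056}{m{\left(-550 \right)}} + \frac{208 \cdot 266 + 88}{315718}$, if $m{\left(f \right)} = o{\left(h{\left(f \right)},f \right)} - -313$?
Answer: $- \frac{65970141916}{47801441649} \approx -1.3801$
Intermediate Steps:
$o{\left(j,Y \right)} = -2 + Y^{2}$ ($o{\left(j,Y \right)} = -2 + Y Y = -2 + Y^{2}$)
$m{\left(f \right)} = 311 + f^{2}$ ($m{\left(f \right)} = \left(-2 + f^{2}\right) - -313 = \left(-2 + f^{2}\right) + 313 = 311 + f^{2}$)
$- \frac{471056}{m{\left(-550 \right)}} + \frac{208 \cdot 266 + 88}{315718} = - \frac{471056}{311 + \left(-550\right)^{2}} + \frac{208 \cdot 266 + 88}{315718} = - \frac{471056}{311 + 302500} + \left(55328 + 88\right) \frac{1}{315718} = - \frac{471056}{302811} + 55416 \cdot \frac{1}{315718} = \left(-471056\right) \frac{1}{302811} + \frac{27708}{157859} = - \frac{471056}{302811} + \frac{27708}{157859} = - \frac{65970141916}{47801441649}$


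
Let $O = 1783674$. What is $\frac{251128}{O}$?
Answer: $\frac{125564}{891837} \approx 0.14079$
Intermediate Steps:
$\frac{251128}{O} = \frac{251128}{1783674} = 251128 \cdot \frac{1}{1783674} = \frac{125564}{891837}$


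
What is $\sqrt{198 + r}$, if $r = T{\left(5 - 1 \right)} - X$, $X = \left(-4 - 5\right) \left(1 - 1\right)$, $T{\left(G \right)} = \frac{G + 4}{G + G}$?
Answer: $\sqrt{199} \approx 14.107$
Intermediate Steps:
$T{\left(G \right)} = \frac{4 + G}{2 G}$
$X = 0$ ($X = \left(-9\right) 0 = 0$)
$r = 1$ ($r = \frac{4 + \left(5 - 1\right)}{2 \left(5 - 1\right)} - 0 = \frac{4 + \left(5 - 1\right)}{2 \left(5 - 1\right)} + 0 = \frac{4 + 4}{2 \cdot 4} + 0 = \frac{1}{2} \cdot \frac{1}{4} \cdot 8 + 0 = 1 + 0 = 1$)
$\sqrt{198 + r} = \sqrt{198 + 1} = \sqrt{199}$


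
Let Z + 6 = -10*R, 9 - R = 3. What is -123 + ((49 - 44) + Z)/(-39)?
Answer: -4736/39 ≈ -121.44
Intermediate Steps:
R = 6 (R = 9 - 1*3 = 9 - 3 = 6)
Z = -66 (Z = -6 - 10*6 = -6 - 60 = -66)
-123 + ((49 - 44) + Z)/(-39) = -123 + ((49 - 44) - 66)/(-39) = -123 - (5 - 66)/39 = -123 - 1/39*(-61) = -123 + 61/39 = -4736/39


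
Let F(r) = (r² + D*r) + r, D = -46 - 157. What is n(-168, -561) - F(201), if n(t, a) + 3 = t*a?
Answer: 94446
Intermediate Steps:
D = -203
n(t, a) = -3 + a*t (n(t, a) = -3 + t*a = -3 + a*t)
F(r) = r² - 202*r (F(r) = (r² - 203*r) + r = r² - 202*r)
n(-168, -561) - F(201) = (-3 - 561*(-168)) - 201*(-202 + 201) = (-3 + 94248) - 201*(-1) = 94245 - 1*(-201) = 94245 + 201 = 94446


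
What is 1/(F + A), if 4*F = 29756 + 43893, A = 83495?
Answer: 4/407629 ≈ 9.8129e-6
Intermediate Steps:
F = 73649/4 (F = (29756 + 43893)/4 = (¼)*73649 = 73649/4 ≈ 18412.)
1/(F + A) = 1/(73649/4 + 83495) = 1/(407629/4) = 4/407629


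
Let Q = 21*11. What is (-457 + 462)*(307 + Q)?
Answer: 2690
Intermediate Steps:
Q = 231
(-457 + 462)*(307 + Q) = (-457 + 462)*(307 + 231) = 5*538 = 2690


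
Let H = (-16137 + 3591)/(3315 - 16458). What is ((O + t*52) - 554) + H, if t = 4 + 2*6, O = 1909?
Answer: 9585429/4381 ≈ 2188.0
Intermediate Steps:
t = 16 (t = 4 + 12 = 16)
H = 4182/4381 (H = -12546/(-13143) = -12546*(-1/13143) = 4182/4381 ≈ 0.95458)
((O + t*52) - 554) + H = ((1909 + 16*52) - 554) + 4182/4381 = ((1909 + 832) - 554) + 4182/4381 = (2741 - 554) + 4182/4381 = 2187 + 4182/4381 = 9585429/4381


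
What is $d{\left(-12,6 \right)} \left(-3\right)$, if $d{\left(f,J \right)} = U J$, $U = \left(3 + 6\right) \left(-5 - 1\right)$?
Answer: $972$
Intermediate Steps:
$U = -54$ ($U = 9 \left(-6\right) = -54$)
$d{\left(f,J \right)} = - 54 J$
$d{\left(-12,6 \right)} \left(-3\right) = \left(-54\right) 6 \left(-3\right) = \left(-324\right) \left(-3\right) = 972$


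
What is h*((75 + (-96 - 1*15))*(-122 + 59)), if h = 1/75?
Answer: 756/25 ≈ 30.240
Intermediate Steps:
h = 1/75 ≈ 0.013333
h*((75 + (-96 - 1*15))*(-122 + 59)) = ((75 + (-96 - 1*15))*(-122 + 59))/75 = ((75 + (-96 - 15))*(-63))/75 = ((75 - 111)*(-63))/75 = (-36*(-63))/75 = (1/75)*2268 = 756/25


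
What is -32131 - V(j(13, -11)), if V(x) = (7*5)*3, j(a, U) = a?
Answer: -32236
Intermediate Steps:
V(x) = 105 (V(x) = 35*3 = 105)
-32131 - V(j(13, -11)) = -32131 - 1*105 = -32131 - 105 = -32236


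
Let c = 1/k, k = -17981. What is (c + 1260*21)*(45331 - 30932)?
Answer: 6850716752341/17981 ≈ 3.8100e+8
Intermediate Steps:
c = -1/17981 (c = 1/(-17981) = -1/17981 ≈ -5.5614e-5)
(c + 1260*21)*(45331 - 30932) = (-1/17981 + 1260*21)*(45331 - 30932) = (-1/17981 + 26460)*14399 = (475777259/17981)*14399 = 6850716752341/17981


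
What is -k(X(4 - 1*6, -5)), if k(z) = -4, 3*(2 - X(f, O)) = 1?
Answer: 4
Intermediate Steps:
X(f, O) = 5/3 (X(f, O) = 2 - ⅓*1 = 2 - ⅓ = 5/3)
-k(X(4 - 1*6, -5)) = -1*(-4) = 4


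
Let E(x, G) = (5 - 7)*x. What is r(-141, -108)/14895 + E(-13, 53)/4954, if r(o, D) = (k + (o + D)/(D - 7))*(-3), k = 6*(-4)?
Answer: 4547474/471435025 ≈ 0.0096460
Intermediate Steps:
E(x, G) = -2*x
k = -24
r(o, D) = 72 - 3*(D + o)/(-7 + D) (r(o, D) = (-24 + (o + D)/(D - 7))*(-3) = (-24 + (D + o)/(-7 + D))*(-3) = 72 - 3*(D + o)/(-7 + D))
r(-141, -108)/14895 + E(-13, 53)/4954 = (3*(-168 - 1*(-141) + 23*(-108))/(-7 - 108))/14895 - 2*(-13)/4954 = (3*(-168 + 141 - 2484)/(-115))*(1/14895) + 26*(1/4954) = (3*(-1/115)*(-2511))*(1/14895) + 13/2477 = (7533/115)*(1/14895) + 13/2477 = 837/190325 + 13/2477 = 4547474/471435025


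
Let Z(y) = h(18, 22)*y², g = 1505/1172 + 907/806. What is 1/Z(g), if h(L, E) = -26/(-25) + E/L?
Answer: 5577060096400/73244121152789 ≈ 0.076144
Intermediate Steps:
h(L, E) = 26/25 + E/L (h(L, E) = -26*(-1/25) + E/L = 26/25 + E/L)
g = 1138017/472316 (g = 1505*(1/1172) + 907*(1/806) = 1505/1172 + 907/806 = 1138017/472316 ≈ 2.4094)
Z(y) = 509*y²/225 (Z(y) = (26/25 + 22/18)*y² = (26/25 + 22*(1/18))*y² = (26/25 + 11/9)*y² = 509*y²/225)
1/Z(g) = 1/(509*(1138017/472316)²/225) = 1/((509/225)*(1295082692289/223082403856)) = 1/(73244121152789/5577060096400) = 5577060096400/73244121152789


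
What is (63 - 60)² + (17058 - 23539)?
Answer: -6472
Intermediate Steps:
(63 - 60)² + (17058 - 23539) = 3² - 6481 = 9 - 6481 = -6472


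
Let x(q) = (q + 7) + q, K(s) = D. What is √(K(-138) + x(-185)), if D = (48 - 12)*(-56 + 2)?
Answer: I*√2307 ≈ 48.031*I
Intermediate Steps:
D = -1944 (D = 36*(-54) = -1944)
K(s) = -1944
x(q) = 7 + 2*q (x(q) = (7 + q) + q = 7 + 2*q)
√(K(-138) + x(-185)) = √(-1944 + (7 + 2*(-185))) = √(-1944 + (7 - 370)) = √(-1944 - 363) = √(-2307) = I*√2307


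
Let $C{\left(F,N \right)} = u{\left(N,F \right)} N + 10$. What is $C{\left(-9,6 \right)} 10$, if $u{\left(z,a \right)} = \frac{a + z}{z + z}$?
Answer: $85$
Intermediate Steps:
$u{\left(z,a \right)} = \frac{a + z}{2 z}$
$C{\left(F,N \right)} = 10 + \frac{F}{2} + \frac{N}{2}$ ($C{\left(F,N \right)} = \frac{F + N}{2 N} N + 10 = \left(\frac{F}{2} + \frac{N}{2}\right) + 10 = 10 + \frac{F}{2} + \frac{N}{2}$)
$C{\left(-9,6 \right)} 10 = \left(10 + \frac{1}{2} \left(-9\right) + \frac{1}{2} \cdot 6\right) 10 = \left(10 - \frac{9}{2} + 3\right) 10 = \frac{17}{2} \cdot 10 = 85$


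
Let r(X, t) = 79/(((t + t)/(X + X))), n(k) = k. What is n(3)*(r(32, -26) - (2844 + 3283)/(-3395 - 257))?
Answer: -1237221/4316 ≈ -286.66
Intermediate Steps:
r(X, t) = 79*X/t (r(X, t) = 79/(((2*t)/((2*X)))) = 79/(((2*t)*(1/(2*X)))) = 79/((t/X)) = 79*(X/t) = 79*X/t)
n(3)*(r(32, -26) - (2844 + 3283)/(-3395 - 257)) = 3*(79*32/(-26) - (2844 + 3283)/(-3395 - 257)) = 3*(79*32*(-1/26) - 6127/(-3652)) = 3*(-1264/13 - 6127*(-1)/3652) = 3*(-1264/13 - 1*(-557/332)) = 3*(-1264/13 + 557/332) = 3*(-412407/4316) = -1237221/4316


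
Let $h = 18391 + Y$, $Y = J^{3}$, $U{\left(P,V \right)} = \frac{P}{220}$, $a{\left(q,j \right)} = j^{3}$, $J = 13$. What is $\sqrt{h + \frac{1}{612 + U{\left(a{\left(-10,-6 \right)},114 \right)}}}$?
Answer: $\frac{\sqrt{2583481350122}}{11202} \approx 143.49$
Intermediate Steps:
$U{\left(P,V \right)} = \frac{P}{220}$ ($U{\left(P,V \right)} = P \frac{1}{220} = \frac{P}{220}$)
$Y = 2197$ ($Y = 13^{3} = 2197$)
$h = 20588$ ($h = 18391 + 2197 = 20588$)
$\sqrt{h + \frac{1}{612 + U{\left(a{\left(-10,-6 \right)},114 \right)}}} = \sqrt{20588 + \frac{1}{612 + \frac{\left(-6\right)^{3}}{220}}} = \sqrt{20588 + \frac{1}{612 + \frac{1}{220} \left(-216\right)}} = \sqrt{20588 + \frac{1}{612 - \frac{54}{55}}} = \sqrt{20588 + \frac{1}{\frac{33606}{55}}} = \sqrt{20588 + \frac{55}{33606}} = \sqrt{\frac{691880383}{33606}} = \frac{\sqrt{2583481350122}}{11202}$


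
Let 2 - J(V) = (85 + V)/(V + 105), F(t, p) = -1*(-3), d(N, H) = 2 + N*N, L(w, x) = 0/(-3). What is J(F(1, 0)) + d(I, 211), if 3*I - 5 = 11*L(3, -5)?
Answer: 161/27 ≈ 5.9630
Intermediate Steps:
L(w, x) = 0 (L(w, x) = 0*(-⅓) = 0)
I = 5/3 (I = 5/3 + (11*0)/3 = 5/3 + (⅓)*0 = 5/3 + 0 = 5/3 ≈ 1.6667)
d(N, H) = 2 + N²
F(t, p) = 3
J(V) = 2 - (85 + V)/(105 + V) (J(V) = 2 - (85 + V)/(V + 105) = 2 - (85 + V)/(105 + V))
J(F(1, 0)) + d(I, 211) = (125 + 3)/(105 + 3) + (2 + (5/3)²) = 128/108 + (2 + 25/9) = (1/108)*128 + 43/9 = 32/27 + 43/9 = 161/27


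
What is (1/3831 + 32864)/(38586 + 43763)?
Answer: 125901985/315479019 ≈ 0.39908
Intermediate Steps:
(1/3831 + 32864)/(38586 + 43763) = (1/3831 + 32864)/82349 = (125901985/3831)*(1/82349) = 125901985/315479019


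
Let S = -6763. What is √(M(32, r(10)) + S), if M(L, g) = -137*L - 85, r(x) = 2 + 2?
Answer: 12*I*√78 ≈ 105.98*I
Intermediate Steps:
r(x) = 4
M(L, g) = -85 - 137*L
√(M(32, r(10)) + S) = √((-85 - 137*32) - 6763) = √((-85 - 4384) - 6763) = √(-4469 - 6763) = √(-11232) = 12*I*√78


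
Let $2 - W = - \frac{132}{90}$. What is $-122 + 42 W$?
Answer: $\frac{118}{5} \approx 23.6$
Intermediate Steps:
$W = \frac{52}{15}$ ($W = 2 - - \frac{132}{90} = 2 - \left(-132\right) \frac{1}{90} = 2 - - \frac{22}{15} = 2 + \frac{22}{15} = \frac{52}{15} \approx 3.4667$)
$-122 + 42 W = -122 + 42 \cdot \frac{52}{15} = -122 + \frac{728}{5} = \frac{118}{5}$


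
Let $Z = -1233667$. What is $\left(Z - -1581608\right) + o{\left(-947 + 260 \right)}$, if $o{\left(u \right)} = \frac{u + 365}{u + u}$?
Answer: $\frac{239035628}{687} \approx 3.4794 \cdot 10^{5}$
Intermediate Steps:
$o{\left(u \right)} = \frac{365 + u}{2 u}$
$\left(Z - -1581608\right) + o{\left(-947 + 260 \right)} = \left(-1233667 - -1581608\right) + \frac{365 + \left(-947 + 260\right)}{2 \left(-947 + 260\right)} = \left(-1233667 + 1581608\right) + \frac{365 - 687}{2 \left(-687\right)} = 347941 + \frac{1}{2} \left(- \frac{1}{687}\right) \left(-322\right) = 347941 + \frac{161}{687} = \frac{239035628}{687}$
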